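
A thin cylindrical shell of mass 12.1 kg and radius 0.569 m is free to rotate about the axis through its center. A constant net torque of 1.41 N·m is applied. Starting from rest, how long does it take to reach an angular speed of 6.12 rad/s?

I = MR² = (12.1)(0.569)² = 3.918 kg·m².
α = τ/I = 1.41/3.918 = 0.3599 rad/s².
ω = αt ⇒ t = ω/α = 6.12/0.3599 = 17.00 s.

t ≈ 17.0 s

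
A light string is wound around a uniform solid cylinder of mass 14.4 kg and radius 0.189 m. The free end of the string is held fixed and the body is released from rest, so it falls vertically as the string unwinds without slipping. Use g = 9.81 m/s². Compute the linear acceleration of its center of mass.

a ≈ 6.54 m/s²

Translation: Mg − T = Ma. Rotation about the center: TR = Iα with I = ½MR².
With a = αR: T = (I/R²)a = (1/2)M a, so Mg = (1 + 0.5000)Ma.
a = g/(1 + 0.5000) = 9.81/1.500 = 6.540 m/s².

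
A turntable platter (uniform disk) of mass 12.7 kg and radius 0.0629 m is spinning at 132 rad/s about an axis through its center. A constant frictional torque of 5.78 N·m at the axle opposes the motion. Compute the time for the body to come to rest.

I = ½MR² = (1/2)(12.7)(0.0629)² = 0.02512 kg·m².
The net torque has magnitude 5.78 N·m, opposing ω.
|α| = τ/I = 5.780/0.02512 = 230.1 rad/s² (deceleration).
0 = ω₀ − |α|t ⇒ t = ω₀/|α| = 132/230.1 = 0.5737 s.

t ≈ 0.574 s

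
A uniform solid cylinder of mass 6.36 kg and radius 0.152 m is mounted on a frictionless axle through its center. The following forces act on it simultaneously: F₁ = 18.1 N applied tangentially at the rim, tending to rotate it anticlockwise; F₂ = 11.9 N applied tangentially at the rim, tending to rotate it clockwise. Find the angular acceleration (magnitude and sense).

I = ½MR² = (1/2)(6.36)(0.152)² = 0.07347 kg·m².
Taking anticlockwise as positive: τ₁ = +(18.1)(0.152) = +2.751 N·m; τ₂ = −(11.9)(0.152) = −1.809 N·m.
Net torque τ = 0.9424 N·m.
α = τ/I = 0.9424/0.07347 = 12.83 rad/s².

α ≈ 12.8 rad/s², anticlockwise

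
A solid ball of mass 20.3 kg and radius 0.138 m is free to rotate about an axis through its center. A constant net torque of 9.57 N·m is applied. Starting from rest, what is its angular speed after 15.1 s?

ω ≈ 934 rad/s

I = (2/5)MR² = (2/5)(20.3)(0.138)² = 0.1546 kg·m².
α = τ/I = 9.57/0.1546 = 61.89 rad/s².
ω = ω₀ + αt = 0 + (61.89)(15.1) = 934.5 rad/s.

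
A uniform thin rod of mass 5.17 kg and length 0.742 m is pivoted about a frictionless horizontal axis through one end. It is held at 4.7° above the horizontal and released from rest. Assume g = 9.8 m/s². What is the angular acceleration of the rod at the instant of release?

α ≈ 19.7 rad/s²

About the pivot, I = (1/3)ML² = (1/3)(5.17)(0.742)² = 0.9488 kg·m².
The weight acts at the center, a distance L/2 = 0.3710 m from the pivot; τ = Mg(L/2) cos 4.7° = 18.73 N·m.
α = τ/I = 18.73/0.9488 = 19.74 rad/s².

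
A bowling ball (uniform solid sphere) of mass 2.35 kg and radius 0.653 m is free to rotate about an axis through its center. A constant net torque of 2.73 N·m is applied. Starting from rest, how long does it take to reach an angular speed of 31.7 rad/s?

t ≈ 4.65 s

I = (2/5)MR² = (2/5)(2.35)(0.653)² = 0.4008 kg·m².
α = τ/I = 2.73/0.4008 = 6.811 rad/s².
ω = αt ⇒ t = ω/α = 31.7/6.811 = 4.654 s.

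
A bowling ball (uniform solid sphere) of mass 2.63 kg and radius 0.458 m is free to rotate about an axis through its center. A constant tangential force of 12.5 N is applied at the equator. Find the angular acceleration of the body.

I = (2/5)MR² = (2/5)(2.63)(0.458)² = 0.2207 kg·m².
τ = F R = (12.5)(0.458) = 5.725 N·m.
From τ = Iα: α = 5.725/0.2207 = 25.94 rad/s².

α ≈ 25.9 rad/s²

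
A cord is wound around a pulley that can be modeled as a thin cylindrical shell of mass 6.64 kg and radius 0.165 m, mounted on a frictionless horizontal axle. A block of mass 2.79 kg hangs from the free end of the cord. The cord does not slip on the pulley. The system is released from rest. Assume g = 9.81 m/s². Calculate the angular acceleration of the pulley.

I = MR² = (6.64)(0.165)² = 0.1808 kg·m².
Block: mg − T = ma. Pulley: TR = Iα. No-slip: a = αR, so T = (I/R²)a = 6.640·a.
Then mg = (m + 6.640)a, so a = (2.79)(9.81)/(2.79 + 6.640) = 2.902 m/s².
α = a/R = 2.902/0.165 = 17.59 rad/s².

α ≈ 17.6 rad/s²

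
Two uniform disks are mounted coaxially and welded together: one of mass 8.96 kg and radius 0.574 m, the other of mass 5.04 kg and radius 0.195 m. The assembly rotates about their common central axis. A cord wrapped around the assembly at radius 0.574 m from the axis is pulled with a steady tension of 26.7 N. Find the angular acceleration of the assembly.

I = ½M₁R₁² + ½M₂R₂² = ½(8.96)(0.574)² + ½(5.04)(0.195)² = 1.572 kg·m².
τ = F r = (26.7)(0.574) = 15.33 N·m.
α = τ/I = 15.33/1.572 = 9.750 rad/s².

α ≈ 9.75 rad/s²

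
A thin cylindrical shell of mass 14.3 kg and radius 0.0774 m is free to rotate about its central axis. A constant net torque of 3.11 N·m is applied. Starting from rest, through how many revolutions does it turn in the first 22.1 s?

≈ 1410 revolutions

I = MR² = (14.3)(0.0774)² = 0.08567 kg·m².
α = τ/I = 3.11/0.08567 = 36.30 rad/s².
θ = ½αt² = ½(36.30)(22.1)² = 8865 rad.
Revolutions = θ/(2π) = 1411.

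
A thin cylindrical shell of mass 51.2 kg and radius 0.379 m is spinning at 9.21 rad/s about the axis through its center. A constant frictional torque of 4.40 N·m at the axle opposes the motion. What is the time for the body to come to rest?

t ≈ 15.4 s

I = MR² = (51.2)(0.379)² = 7.354 kg·m².
The net torque has magnitude 4.40 N·m, opposing ω.
|α| = τ/I = 4.400/7.354 = 0.5983 rad/s² (deceleration).
0 = ω₀ − |α|t ⇒ t = ω₀/|α| = 9.21/0.5983 = 15.39 s.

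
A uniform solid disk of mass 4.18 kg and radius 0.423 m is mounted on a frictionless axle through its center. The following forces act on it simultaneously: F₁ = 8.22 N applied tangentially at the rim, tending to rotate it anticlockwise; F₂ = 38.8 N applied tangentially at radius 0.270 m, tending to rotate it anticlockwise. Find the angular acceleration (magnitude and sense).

α ≈ 37.3 rad/s², anticlockwise

I = ½MR² = (1/2)(4.18)(0.423)² = 0.3740 kg·m².
Taking anticlockwise as positive: τ₁ = +(8.22)(0.423) = +3.477 N·m; τ₂ = +(38.8)(0.270) = +10.48 N·m.
Net torque τ = 13.95 N·m.
α = τ/I = 13.95/0.3740 = 37.31 rad/s².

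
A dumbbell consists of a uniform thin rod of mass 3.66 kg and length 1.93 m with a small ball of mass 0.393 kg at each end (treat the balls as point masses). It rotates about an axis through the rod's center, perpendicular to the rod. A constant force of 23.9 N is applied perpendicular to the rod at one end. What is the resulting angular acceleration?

I_rod = (1/12)ML² = (1/12)(3.66)(1.93)² = 1.136 kg·m².
I_balls = 2·m·(L/2)² = 2(0.393)(0.9650)² = 0.7319 kg·m².
Total I = 1.868 kg·m².
τ = F·(L/2) = (23.9)(0.965) = 23.06 N·m.
α = τ/I = 23.06/1.868 = 12.35 rad/s².

α ≈ 12.3 rad/s²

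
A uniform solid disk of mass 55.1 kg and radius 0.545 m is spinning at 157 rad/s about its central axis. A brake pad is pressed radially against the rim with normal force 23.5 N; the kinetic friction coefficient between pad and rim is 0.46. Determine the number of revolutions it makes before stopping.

≈ 2720 revolutions

I = ½MR² = (1/2)(55.1)(0.545)² = 8.183 kg·m².
Friction force f = μN = (0.46)(23.5) = 10.81 N at the rim; torque magnitude τ = fR = 5.891 N·m, opposing ω.
|α| = τ/I = 5.891/8.183 = 0.7200 rad/s² (deceleration).
ω² = ω₀² − 2|α|θ with ω = 0 ⇒ θ = ω₀²/(2|α|) = 17120 rad = 2724 rev.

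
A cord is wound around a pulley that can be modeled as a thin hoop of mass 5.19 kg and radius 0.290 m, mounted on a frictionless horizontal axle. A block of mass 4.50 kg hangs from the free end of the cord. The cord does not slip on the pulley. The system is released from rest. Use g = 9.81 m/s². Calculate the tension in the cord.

T ≈ 23.6 N

I = MR² = (5.19)(0.290)² = 0.4365 kg·m².
Block: mg − T = ma. Pulley: TR = Iα. No-slip: a = αR, so T = (I/R²)a = 5.190·a.
Then mg = (m + 5.190)a, so a = (4.50)(9.81)/(4.50 + 5.190) = 4.556 m/s².
T = 5.190·a = 23.64 N.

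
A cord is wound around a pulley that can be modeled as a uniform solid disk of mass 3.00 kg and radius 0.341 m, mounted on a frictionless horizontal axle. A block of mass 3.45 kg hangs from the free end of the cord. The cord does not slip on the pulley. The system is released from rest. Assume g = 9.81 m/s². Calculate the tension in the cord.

T ≈ 10.3 N

I = ½MR² = (1/2)(3.00)(0.341)² = 0.1744 kg·m².
Block: mg − T = ma. Pulley: TR = Iα. No-slip: a = αR, so T = (I/R²)a = 1.500·a.
Then mg = (m + 1.500)a, so a = (3.45)(9.81)/(3.45 + 1.500) = 6.837 m/s².
T = 1.500·a = 10.26 N.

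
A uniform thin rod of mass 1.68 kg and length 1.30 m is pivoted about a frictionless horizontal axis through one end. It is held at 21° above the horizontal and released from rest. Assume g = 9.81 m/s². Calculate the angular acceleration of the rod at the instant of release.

About the pivot, I = (1/3)ML² = (1/3)(1.68)(1.30)² = 0.9464 kg·m².
The weight acts at the center, a distance L/2 = 0.6500 m from the pivot; τ = Mg(L/2) cos 21° = 10.00 N·m.
α = τ/I = 10.00/0.9464 = 10.57 rad/s².

α ≈ 10.6 rad/s²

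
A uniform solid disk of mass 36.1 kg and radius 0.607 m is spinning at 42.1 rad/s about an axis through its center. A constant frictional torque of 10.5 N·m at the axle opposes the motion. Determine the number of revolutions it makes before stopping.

I = ½MR² = (1/2)(36.1)(0.607)² = 6.651 kg·m².
The net torque has magnitude 10.5 N·m, opposing ω.
|α| = τ/I = 10.50/6.651 = 1.579 rad/s² (deceleration).
ω² = ω₀² − 2|α|θ with ω = 0 ⇒ θ = ω₀²/(2|α|) = 561.3 rad = 89.33 rev.

≈ 89.3 revolutions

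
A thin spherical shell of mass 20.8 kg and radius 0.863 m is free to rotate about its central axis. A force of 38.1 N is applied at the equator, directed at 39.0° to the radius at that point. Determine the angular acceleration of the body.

I = (2/3)MR² = (2/3)(20.8)(0.863)² = 10.33 kg·m².
Only the tangential component produces torque: τ = F R sinθ = (38.1)(0.863) sin 39.0° = 20.69 N·m.
From τ = Iα: α = 20.69/10.33 = 2.004 rad/s².

α ≈ 2.00 rad/s²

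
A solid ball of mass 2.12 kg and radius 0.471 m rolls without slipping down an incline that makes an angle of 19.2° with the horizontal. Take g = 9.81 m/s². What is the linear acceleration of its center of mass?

Translation along the incline: Mg sinθ − f = Ma.
Rotation about the center: fR = Iα with I = (2/5)MR². No-slip gives a = αR, so f = (I/R²)a = (2/5)M a.
Substituting: Mg sinθ = (1 + 0.4000)Ma, so a = g sinθ/(1 + 0.4000) = (9.81) sin 19.2° / 1.400 = 2.304 m/s².

a ≈ 2.30 m/s²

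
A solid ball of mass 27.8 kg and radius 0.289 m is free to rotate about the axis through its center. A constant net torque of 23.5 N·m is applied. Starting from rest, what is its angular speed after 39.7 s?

ω ≈ 1000 rad/s

I = (2/5)MR² = (2/5)(27.8)(0.289)² = 0.9288 kg·m².
α = τ/I = 23.5/0.9288 = 25.30 rad/s².
ω = ω₀ + αt = 0 + (25.30)(39.7) = 1005 rad/s.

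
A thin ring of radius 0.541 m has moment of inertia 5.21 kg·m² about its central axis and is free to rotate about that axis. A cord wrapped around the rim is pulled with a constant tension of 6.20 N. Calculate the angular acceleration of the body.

α ≈ 0.644 rad/s²

τ = F R = (6.20)(0.541) = 3.354 N·m.
Newton's second law for rotation, τ = Iα, gives α = τ/I = 3.354/5.210 = 0.6438 rad/s².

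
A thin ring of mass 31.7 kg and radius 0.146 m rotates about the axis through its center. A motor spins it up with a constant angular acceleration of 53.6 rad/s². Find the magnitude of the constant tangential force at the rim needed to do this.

I = MR² = (31.7)(0.146)² = 0.6757 kg·m².
The required torque is τ = Iα = (0.6757)(53.60) = 36.22 N·m.
A tangential force at the rim gives τ = FR, so F = τ/R = 36.22/0.146 = 248.1 N.

F ≈ 248 N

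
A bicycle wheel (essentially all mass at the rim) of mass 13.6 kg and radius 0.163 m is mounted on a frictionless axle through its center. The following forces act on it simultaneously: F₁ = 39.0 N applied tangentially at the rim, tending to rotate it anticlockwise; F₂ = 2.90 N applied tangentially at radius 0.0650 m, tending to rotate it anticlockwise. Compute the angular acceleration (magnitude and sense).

α ≈ 18.1 rad/s², anticlockwise

I = MR² = (13.6)(0.163)² = 0.3613 kg·m².
Taking anticlockwise as positive: τ₁ = +(39.0)(0.163) = +6.357 N·m; τ₂ = +(2.90)(0.0650) = +0.1885 N·m.
Net torque τ = 6.546 N·m.
α = τ/I = 6.546/0.3613 = 18.11 rad/s².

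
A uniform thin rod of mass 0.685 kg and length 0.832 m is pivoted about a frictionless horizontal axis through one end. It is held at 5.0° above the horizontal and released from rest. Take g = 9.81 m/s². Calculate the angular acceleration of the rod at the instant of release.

α ≈ 17.6 rad/s²

About the pivot, I = (1/3)ML² = (1/3)(0.685)(0.832)² = 0.1581 kg·m².
The weight acts at the center, a distance L/2 = 0.4160 m from the pivot; τ = Mg(L/2) cos 5.0° = 2.785 N·m.
α = τ/I = 2.785/0.1581 = 17.62 rad/s².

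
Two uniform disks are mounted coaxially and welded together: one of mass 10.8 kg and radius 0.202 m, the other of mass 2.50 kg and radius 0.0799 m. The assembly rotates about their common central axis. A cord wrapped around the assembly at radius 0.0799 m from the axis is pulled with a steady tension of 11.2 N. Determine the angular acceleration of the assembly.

α ≈ 3.92 rad/s²

I = ½M₁R₁² + ½M₂R₂² = ½(10.8)(0.202)² + ½(2.50)(0.0799)² = 0.2283 kg·m².
τ = F r = (11.2)(0.0799) = 0.8949 N·m.
α = τ/I = 0.8949/0.2283 = 3.919 rad/s².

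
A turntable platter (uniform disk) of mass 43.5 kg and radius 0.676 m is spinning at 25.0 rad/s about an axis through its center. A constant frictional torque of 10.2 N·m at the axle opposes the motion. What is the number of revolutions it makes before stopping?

≈ 48.5 revolutions

I = ½MR² = (1/2)(43.5)(0.676)² = 9.939 kg·m².
The net torque has magnitude 10.2 N·m, opposing ω.
|α| = τ/I = 10.20/9.939 = 1.026 rad/s² (deceleration).
ω² = ω₀² − 2|α|θ with ω = 0 ⇒ θ = ω₀²/(2|α|) = 304.5 rad = 48.46 rev.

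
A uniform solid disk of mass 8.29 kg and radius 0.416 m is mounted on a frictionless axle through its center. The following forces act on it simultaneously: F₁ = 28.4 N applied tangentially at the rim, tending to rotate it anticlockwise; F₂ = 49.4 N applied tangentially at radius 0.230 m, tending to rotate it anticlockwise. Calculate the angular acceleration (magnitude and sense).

I = ½MR² = (1/2)(8.29)(0.416)² = 0.7173 kg·m².
Taking anticlockwise as positive: τ₁ = +(28.4)(0.416) = +11.81 N·m; τ₂ = +(49.4)(0.230) = +11.36 N·m.
Net torque τ = 23.18 N·m.
α = τ/I = 23.18/0.7173 = 32.31 rad/s².

α ≈ 32.3 rad/s², anticlockwise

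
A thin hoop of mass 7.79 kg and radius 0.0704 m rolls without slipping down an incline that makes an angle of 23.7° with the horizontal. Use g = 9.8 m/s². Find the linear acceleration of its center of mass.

Translation along the incline: Mg sinθ − f = Ma.
Rotation about the center: fR = Iα with I = MR². No-slip gives a = αR, so f = (I/R²)a = M a.
Substituting: Mg sinθ = (1 + 1.000)Ma, so a = g sinθ/(1 + 1.000) = (9.8) sin 23.7° / 2.000 = 1.970 m/s².

a ≈ 1.97 m/s²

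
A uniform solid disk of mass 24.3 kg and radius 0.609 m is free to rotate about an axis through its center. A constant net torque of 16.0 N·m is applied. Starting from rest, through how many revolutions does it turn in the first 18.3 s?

I = ½MR² = (1/2)(24.3)(0.609)² = 4.506 kg·m².
α = τ/I = 16.0/4.506 = 3.551 rad/s².
θ = ½αt² = ½(3.551)(18.3)² = 594.5 rad.
Revolutions = θ/(2π) = 94.62.

≈ 94.6 revolutions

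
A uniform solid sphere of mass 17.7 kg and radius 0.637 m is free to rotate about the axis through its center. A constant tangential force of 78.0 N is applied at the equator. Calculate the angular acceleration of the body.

I = (2/5)MR² = (2/5)(17.7)(0.637)² = 2.873 kg·m².
τ = F R = (78.0)(0.637) = 49.69 N·m.
From τ = Iα: α = 49.69/2.873 = 17.30 rad/s².

α ≈ 17.3 rad/s²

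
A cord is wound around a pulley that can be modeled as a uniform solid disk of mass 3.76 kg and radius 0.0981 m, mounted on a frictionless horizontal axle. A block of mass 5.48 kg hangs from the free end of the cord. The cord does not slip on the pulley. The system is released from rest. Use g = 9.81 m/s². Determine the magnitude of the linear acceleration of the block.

a ≈ 7.30 m/s²

I = ½MR² = (1/2)(3.76)(0.0981)² = 0.01809 kg·m².
Block: mg − T = ma. Pulley: TR = Iα. No-slip: a = αR, so T = (I/R²)a = 1.880·a.
Then mg = (m + 1.880)a, so a = (5.48)(9.81)/(5.48 + 1.880) = 7.304 m/s².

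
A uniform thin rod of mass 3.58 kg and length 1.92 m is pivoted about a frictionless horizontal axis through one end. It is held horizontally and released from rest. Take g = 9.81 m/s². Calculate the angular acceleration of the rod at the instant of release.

About the pivot, I = (1/3)ML² = (1/3)(3.58)(1.92)² = 4.399 kg·m².
The weight acts at the center, a distance L/2 = 0.9600 m from the pivot; τ = Mg(L/2) = 33.72 N·m.
α = τ/I = 33.72/4.399 = 7.664 rad/s².

α ≈ 7.66 rad/s²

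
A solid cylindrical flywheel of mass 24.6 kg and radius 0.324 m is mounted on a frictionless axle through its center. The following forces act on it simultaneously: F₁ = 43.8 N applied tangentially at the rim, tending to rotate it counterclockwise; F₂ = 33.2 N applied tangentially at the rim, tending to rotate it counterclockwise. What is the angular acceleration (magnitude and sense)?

I = ½MR² = (1/2)(24.6)(0.324)² = 1.291 kg·m².
Taking counterclockwise as positive: τ₁ = +(43.8)(0.324) = +14.19 N·m; τ₂ = +(33.2)(0.324) = +10.76 N·m.
Net torque τ = 24.95 N·m.
α = τ/I = 24.95/1.291 = 19.32 rad/s².

α ≈ 19.3 rad/s², counterclockwise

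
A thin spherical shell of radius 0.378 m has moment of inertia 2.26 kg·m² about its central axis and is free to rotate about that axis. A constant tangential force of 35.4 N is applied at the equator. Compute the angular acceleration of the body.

α ≈ 5.92 rad/s²

τ = F R = (35.4)(0.378) = 13.38 N·m.
From τ = Iα: α = 13.38/2.260 = 5.921 rad/s².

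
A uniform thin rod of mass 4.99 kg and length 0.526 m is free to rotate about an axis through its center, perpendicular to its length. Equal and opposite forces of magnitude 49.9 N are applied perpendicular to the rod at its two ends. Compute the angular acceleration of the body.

I = (1/12)ML² = (1/12)(4.99)(0.526)² = 0.1151 kg·m².
The couple gives τ = F·(L/2) + F·(L/2) = F L = (49.9)(0.526) = 26.25 N·m.
Newton's second law for rotation, τ = Iα, gives α = τ/I = 26.25/0.1151 = 228.1 rad/s².

α ≈ 228 rad/s²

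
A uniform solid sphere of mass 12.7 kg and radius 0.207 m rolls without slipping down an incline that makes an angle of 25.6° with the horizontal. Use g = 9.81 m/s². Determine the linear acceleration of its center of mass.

Translation along the incline: Mg sinθ − f = Ma.
Rotation about the center: fR = Iα with I = (2/5)MR². No-slip gives a = αR, so f = (I/R²)a = (2/5)M a.
Substituting: Mg sinθ = (1 + 0.4000)Ma, so a = g sinθ/(1 + 0.4000) = (9.81) sin 25.6° / 1.400 = 3.028 m/s².

a ≈ 3.03 m/s²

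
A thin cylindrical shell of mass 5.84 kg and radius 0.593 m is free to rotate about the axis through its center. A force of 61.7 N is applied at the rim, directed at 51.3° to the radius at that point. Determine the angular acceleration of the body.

I = MR² = (5.84)(0.593)² = 2.054 kg·m².
Only the tangential component produces torque: τ = F R sinθ = (61.7)(0.593) sin 51.3° = 28.55 N·m.
Newton's second law for rotation, τ = Iα, gives α = τ/I = 28.55/2.054 = 13.90 rad/s².

α ≈ 13.9 rad/s²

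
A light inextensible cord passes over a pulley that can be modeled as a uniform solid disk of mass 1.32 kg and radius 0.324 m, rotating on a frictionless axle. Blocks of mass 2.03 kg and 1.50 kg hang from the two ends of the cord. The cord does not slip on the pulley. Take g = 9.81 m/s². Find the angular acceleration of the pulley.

α ≈ 3.83 rad/s²

I = ½MR² = (1/2)(1.32)(0.324)² = 0.06928 kg·m².
Heavier block: m₁g − T₁ = m₁a. Lighter block: T₂ − m₂g = m₂a.
Pulley: (T₁ − T₂)R = Iα = I(a/R), so T₁ − T₂ = (I/R²)a = (1/2)M_p a = 0.6600·a.
Adding the three: (m₁ − m₂)g = (m₁ + m₂ + 0.6600)a, so a = (2.03 − 1.50)(9.81)/(2.03 + 1.50 + 0.6600) = 1.241 m/s².
α = a/R = 1.241/0.324 = 3.830 rad/s².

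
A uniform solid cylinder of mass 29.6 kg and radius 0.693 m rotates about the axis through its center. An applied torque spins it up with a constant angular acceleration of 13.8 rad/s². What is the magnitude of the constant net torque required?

τ ≈ 98.1 N·m

I = ½MR² = (1/2)(29.6)(0.693)² = 7.108 kg·m².
τ = Iα = (7.108)(13.80) = 98.09 N·m.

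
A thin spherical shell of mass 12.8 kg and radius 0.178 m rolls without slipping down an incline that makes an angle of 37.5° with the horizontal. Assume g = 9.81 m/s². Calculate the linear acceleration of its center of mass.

Translation along the incline: Mg sinθ − f = Ma.
Rotation about the center: fR = Iα with I = (2/3)MR². No-slip gives a = αR, so f = (I/R²)a = (2/3)M a.
Substituting: Mg sinθ = (1 + 0.6667)Ma, so a = g sinθ/(1 + 0.6667) = (9.81) sin 37.5° / 1.667 = 3.583 m/s².

a ≈ 3.58 m/s²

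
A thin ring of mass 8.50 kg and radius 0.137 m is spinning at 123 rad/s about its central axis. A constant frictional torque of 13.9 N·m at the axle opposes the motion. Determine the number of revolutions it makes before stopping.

I = MR² = (8.50)(0.137)² = 0.1595 kg·m².
The net torque has magnitude 13.9 N·m, opposing ω.
|α| = τ/I = 13.90/0.1595 = 87.13 rad/s² (deceleration).
ω² = ω₀² − 2|α|θ with ω = 0 ⇒ θ = ω₀²/(2|α|) = 86.82 rad = 13.82 rev.

≈ 13.8 revolutions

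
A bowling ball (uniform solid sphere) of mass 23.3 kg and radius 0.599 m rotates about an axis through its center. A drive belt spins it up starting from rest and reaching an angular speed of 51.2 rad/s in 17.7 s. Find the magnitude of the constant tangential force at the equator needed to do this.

F ≈ 16.1 N

I = (2/5)MR² = (2/5)(23.3)(0.599)² = 3.344 kg·m².
α = Δω/Δt = (51.2 − 0)/17.7 = 2.893 rad/s².
The required torque is τ = Iα = (3.344)(2.893) = 9.673 N·m.
A tangential force at the equator gives τ = FR, so F = τ/R = 9.673/0.599 = 16.15 N.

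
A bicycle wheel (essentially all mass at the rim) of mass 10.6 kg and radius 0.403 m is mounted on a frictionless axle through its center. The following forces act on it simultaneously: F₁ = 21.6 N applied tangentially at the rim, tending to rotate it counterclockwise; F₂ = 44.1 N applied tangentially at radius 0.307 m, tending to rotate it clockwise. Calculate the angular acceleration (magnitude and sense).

α ≈ 2.81 rad/s², clockwise

I = MR² = (10.6)(0.403)² = 1.722 kg·m².
Taking counterclockwise as positive: τ₁ = +(21.6)(0.403) = +8.705 N·m; τ₂ = −(44.1)(0.307) = −13.54 N·m.
Net torque τ = -4.834 N·m.
α = τ/I = -4.834/1.722 = -2.808 rad/s².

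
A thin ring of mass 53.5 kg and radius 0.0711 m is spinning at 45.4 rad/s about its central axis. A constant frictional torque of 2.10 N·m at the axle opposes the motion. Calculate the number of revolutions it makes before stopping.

≈ 21.1 revolutions

I = MR² = (53.5)(0.0711)² = 0.2705 kg·m².
The net torque has magnitude 2.10 N·m, opposing ω.
|α| = τ/I = 2.100/0.2705 = 7.765 rad/s² (deceleration).
ω² = ω₀² − 2|α|θ with ω = 0 ⇒ θ = ω₀²/(2|α|) = 132.7 rad = 21.12 rev.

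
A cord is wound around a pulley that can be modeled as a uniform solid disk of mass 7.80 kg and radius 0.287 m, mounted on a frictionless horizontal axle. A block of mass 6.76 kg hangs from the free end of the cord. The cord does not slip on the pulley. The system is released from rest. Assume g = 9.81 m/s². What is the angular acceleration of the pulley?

α ≈ 21.7 rad/s²

I = ½MR² = (1/2)(7.80)(0.287)² = 0.3212 kg·m².
Block: mg − T = ma. Pulley: TR = Iα. No-slip: a = αR, so T = (I/R²)a = 3.900·a.
Then mg = (m + 3.900)a, so a = (6.76)(9.81)/(6.76 + 3.900) = 6.221 m/s².
α = a/R = 6.221/0.287 = 21.68 rad/s².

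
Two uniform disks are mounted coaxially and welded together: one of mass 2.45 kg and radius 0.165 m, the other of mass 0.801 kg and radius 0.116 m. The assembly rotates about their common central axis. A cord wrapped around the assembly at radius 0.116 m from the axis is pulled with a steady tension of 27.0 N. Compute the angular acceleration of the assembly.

I = ½M₁R₁² + ½M₂R₂² = ½(2.45)(0.165)² + ½(0.801)(0.116)² = 0.03874 kg·m².
τ = F r = (27.0)(0.116) = 3.132 N·m.
α = τ/I = 3.132/0.03874 = 80.85 rad/s².

α ≈ 80.8 rad/s²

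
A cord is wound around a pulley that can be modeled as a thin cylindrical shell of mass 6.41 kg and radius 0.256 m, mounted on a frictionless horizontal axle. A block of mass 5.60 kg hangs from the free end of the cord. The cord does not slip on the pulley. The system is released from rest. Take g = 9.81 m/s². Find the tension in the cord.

I = MR² = (6.41)(0.256)² = 0.4201 kg·m².
Block: mg − T = ma. Pulley: TR = Iα. No-slip: a = αR, so T = (I/R²)a = 6.410·a.
Then mg = (m + 6.410)a, so a = (5.60)(9.81)/(5.60 + 6.410) = 4.574 m/s².
T = 6.410·a = 29.32 N.

T ≈ 29.3 N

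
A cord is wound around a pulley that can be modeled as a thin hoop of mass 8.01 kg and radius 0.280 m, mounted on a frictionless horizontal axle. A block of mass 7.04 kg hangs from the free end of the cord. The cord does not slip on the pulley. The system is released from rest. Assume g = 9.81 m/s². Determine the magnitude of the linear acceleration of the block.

I = MR² = (8.01)(0.280)² = 0.6280 kg·m².
Block: mg − T = ma. Pulley: TR = Iα. No-slip: a = αR, so T = (I/R²)a = 8.010·a.
Then mg = (m + 8.010)a, so a = (7.04)(9.81)/(7.04 + 8.010) = 4.589 m/s².

a ≈ 4.59 m/s²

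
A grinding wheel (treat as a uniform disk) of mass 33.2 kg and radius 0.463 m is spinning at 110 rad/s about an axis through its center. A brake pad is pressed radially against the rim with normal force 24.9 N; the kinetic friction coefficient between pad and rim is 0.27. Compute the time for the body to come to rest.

t ≈ 126 s

I = ½MR² = (1/2)(33.2)(0.463)² = 3.559 kg·m².
Friction force f = μN = (0.27)(24.9) = 6.723 N at the rim; torque magnitude τ = fR = 3.113 N·m, opposing ω.
|α| = τ/I = 3.113/3.559 = 0.8747 rad/s² (deceleration).
0 = ω₀ − |α|t ⇒ t = ω₀/|α| = 110/0.8747 = 125.8 s.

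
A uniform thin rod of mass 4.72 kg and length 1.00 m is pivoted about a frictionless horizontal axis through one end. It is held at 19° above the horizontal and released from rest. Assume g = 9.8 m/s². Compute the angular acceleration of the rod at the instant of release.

About the pivot, I = (1/3)ML² = (1/3)(4.72)(1.00)² = 1.573 kg·m².
The weight acts at the center, a distance L/2 = 0.5000 m from the pivot; τ = Mg(L/2) cos 19° = 21.87 N·m.
α = τ/I = 21.87/1.573 = 13.90 rad/s².

α ≈ 13.9 rad/s²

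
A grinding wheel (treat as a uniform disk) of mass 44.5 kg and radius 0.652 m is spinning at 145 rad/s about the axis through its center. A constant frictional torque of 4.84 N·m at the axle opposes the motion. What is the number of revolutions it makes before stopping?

≈ 3270 revolutions

I = ½MR² = (1/2)(44.5)(0.652)² = 9.459 kg·m².
The net torque has magnitude 4.84 N·m, opposing ω.
|α| = τ/I = 4.840/9.459 = 0.5117 rad/s² (deceleration).
ω² = ω₀² − 2|α|θ with ω = 0 ⇒ θ = ω₀²/(2|α|) = 20540 rad = 3270 rev.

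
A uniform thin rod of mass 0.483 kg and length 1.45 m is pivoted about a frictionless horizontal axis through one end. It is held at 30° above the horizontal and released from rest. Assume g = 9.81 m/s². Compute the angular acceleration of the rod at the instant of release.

About the pivot, I = (1/3)ML² = (1/3)(0.483)(1.45)² = 0.3385 kg·m².
The weight acts at the center, a distance L/2 = 0.7250 m from the pivot; τ = Mg(L/2) cos 30° = 2.975 N·m.
α = τ/I = 2.975/0.3385 = 8.789 rad/s².
(Equivalently α = (3g/(2L)) cos 30° = 8.789 rad/s².)

α ≈ 8.79 rad/s²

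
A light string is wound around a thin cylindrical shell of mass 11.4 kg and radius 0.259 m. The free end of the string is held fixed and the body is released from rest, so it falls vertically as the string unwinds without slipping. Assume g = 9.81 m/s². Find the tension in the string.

T ≈ 55.9 N

Translation: Mg − T = Ma. Rotation about the center: TR = Iα with I = MR².
With a = αR: T = (I/R²)a = M a, so Mg = (1 + 1.000)Ma.
a = g/(1 + 1.000) = 9.81/2.000 = 4.905 m/s².
T = 1.000·M·a = (1.000)(11.4)(4.905) = 55.92 N.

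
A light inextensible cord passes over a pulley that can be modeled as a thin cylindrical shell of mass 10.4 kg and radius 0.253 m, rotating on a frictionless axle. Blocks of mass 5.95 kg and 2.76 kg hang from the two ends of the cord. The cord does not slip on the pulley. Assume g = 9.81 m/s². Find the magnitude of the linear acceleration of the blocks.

a ≈ 1.64 m/s²

I = MR² = (10.4)(0.253)² = 0.6657 kg·m².
Heavier block: m₁g − T₁ = m₁a. Lighter block: T₂ − m₂g = m₂a.
Pulley: (T₁ − T₂)R = Iα = I(a/R), so T₁ − T₂ = (I/R²)a = 1·M_p a = 10.40·a.
Adding the three: (m₁ − m₂)g = (m₁ + m₂ + 10.40)a, so a = (5.95 − 2.76)(9.81)/(5.95 + 2.76 + 10.40) = 1.638 m/s².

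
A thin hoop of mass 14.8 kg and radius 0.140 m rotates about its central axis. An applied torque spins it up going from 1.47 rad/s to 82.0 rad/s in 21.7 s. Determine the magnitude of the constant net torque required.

τ ≈ 1.08 N·m

I = MR² = (14.8)(0.140)² = 0.2901 kg·m².
α = Δω/Δt = (82.0 − 1.47)/21.7 = 3.711 rad/s².
τ = Iα = (0.2901)(3.711) = 1.077 N·m.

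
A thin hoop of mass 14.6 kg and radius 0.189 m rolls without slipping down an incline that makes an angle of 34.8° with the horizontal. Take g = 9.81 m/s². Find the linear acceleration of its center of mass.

Translation along the incline: Mg sinθ − f = Ma.
Rotation about the center: fR = Iα with I = MR². No-slip gives a = αR, so f = (I/R²)a = M a.
Substituting: Mg sinθ = (1 + 1.000)Ma, so a = g sinθ/(1 + 1.000) = (9.81) sin 34.8° / 2.000 = 2.799 m/s².

a ≈ 2.80 m/s²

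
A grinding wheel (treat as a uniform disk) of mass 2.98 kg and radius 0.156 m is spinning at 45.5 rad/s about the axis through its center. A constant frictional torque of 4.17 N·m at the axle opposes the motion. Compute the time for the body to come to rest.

t ≈ 0.396 s

I = ½MR² = (1/2)(2.98)(0.156)² = 0.03626 kg·m².
The net torque has magnitude 4.17 N·m, opposing ω.
|α| = τ/I = 4.170/0.03626 = 115.0 rad/s² (deceleration).
0 = ω₀ − |α|t ⇒ t = ω₀/|α| = 45.5/115.0 = 0.3956 s.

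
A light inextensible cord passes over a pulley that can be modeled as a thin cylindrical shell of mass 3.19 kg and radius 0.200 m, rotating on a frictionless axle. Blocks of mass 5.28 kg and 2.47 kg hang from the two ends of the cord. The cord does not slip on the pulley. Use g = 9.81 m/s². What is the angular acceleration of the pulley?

α ≈ 12.6 rad/s²

I = MR² = (3.19)(0.200)² = 0.1276 kg·m².
Heavier block: m₁g − T₁ = m₁a. Lighter block: T₂ − m₂g = m₂a.
Pulley: (T₁ − T₂)R = Iα = I(a/R), so T₁ − T₂ = (I/R²)a = 1·M_p a = 3.190·a.
Adding the three: (m₁ − m₂)g = (m₁ + m₂ + 3.190)a, so a = (5.28 − 2.47)(9.81)/(5.28 + 2.47 + 3.190) = 2.520 m/s².
α = a/R = 2.520/0.200 = 12.60 rad/s².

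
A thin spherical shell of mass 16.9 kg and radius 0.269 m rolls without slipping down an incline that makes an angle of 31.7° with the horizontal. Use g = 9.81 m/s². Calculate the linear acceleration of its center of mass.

a ≈ 3.09 m/s²

Translation along the incline: Mg sinθ − f = Ma.
Rotation about the center: fR = Iα with I = (2/3)MR². No-slip gives a = αR, so f = (I/R²)a = (2/3)M a.
Substituting: Mg sinθ = (1 + 0.6667)Ma, so a = g sinθ/(1 + 0.6667) = (9.81) sin 31.7° / 1.667 = 3.093 m/s².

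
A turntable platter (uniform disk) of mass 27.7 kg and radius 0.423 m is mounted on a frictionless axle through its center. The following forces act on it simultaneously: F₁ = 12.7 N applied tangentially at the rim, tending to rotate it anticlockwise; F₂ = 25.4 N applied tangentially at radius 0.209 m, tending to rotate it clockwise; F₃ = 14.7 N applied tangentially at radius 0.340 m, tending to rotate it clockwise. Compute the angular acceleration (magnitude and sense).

α ≈ 1.99 rad/s², clockwise

I = ½MR² = (1/2)(27.7)(0.423)² = 2.478 kg·m².
Taking anticlockwise as positive: τ₁ = +(12.7)(0.423) = +5.372 N·m; τ₂ = −(25.4)(0.209) = −5.309 N·m; τ₃ = −(14.7)(0.340) = −4.998 N·m.
Net torque τ = -4.934 N·m.
α = τ/I = -4.934/2.478 = -1.991 rad/s².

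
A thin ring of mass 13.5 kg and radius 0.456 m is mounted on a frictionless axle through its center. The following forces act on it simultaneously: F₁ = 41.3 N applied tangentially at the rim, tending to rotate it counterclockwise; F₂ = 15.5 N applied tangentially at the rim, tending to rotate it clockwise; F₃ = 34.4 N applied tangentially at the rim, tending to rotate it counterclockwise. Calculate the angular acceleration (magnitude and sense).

α ≈ 9.78 rad/s², counterclockwise

I = MR² = (13.5)(0.456)² = 2.807 kg·m².
Taking counterclockwise as positive: τ₁ = +(41.3)(0.456) = +18.83 N·m; τ₂ = −(15.5)(0.456) = −7.068 N·m; τ₃ = +(34.4)(0.456) = +15.69 N·m.
Net torque τ = 27.45 N·m.
α = τ/I = 27.45/2.807 = 9.779 rad/s².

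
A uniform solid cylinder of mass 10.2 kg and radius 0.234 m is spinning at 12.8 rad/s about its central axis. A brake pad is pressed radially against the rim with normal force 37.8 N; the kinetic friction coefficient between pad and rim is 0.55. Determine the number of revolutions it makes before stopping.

I = ½MR² = (1/2)(10.2)(0.234)² = 0.2793 kg·m².
Friction force f = μN = (0.55)(37.8) = 20.79 N at the rim; torque magnitude τ = fR = 4.865 N·m, opposing ω.
|α| = τ/I = 4.865/0.2793 = 17.42 rad/s² (deceleration).
ω² = ω₀² − 2|α|θ with ω = 0 ⇒ θ = ω₀²/(2|α|) = 4.702 rad = 0.7484 rev.

≈ 0.748 revolutions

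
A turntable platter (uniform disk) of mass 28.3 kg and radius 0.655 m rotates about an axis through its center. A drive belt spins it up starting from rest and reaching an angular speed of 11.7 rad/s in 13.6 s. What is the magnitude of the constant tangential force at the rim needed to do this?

I = ½MR² = (1/2)(28.3)(0.655)² = 6.071 kg·m².
α = Δω/Δt = (11.7 − 0)/13.6 = 0.8603 rad/s².
The required torque is τ = Iα = (6.071)(0.8603) = 5.223 N·m.
A tangential force at the rim gives τ = FR, so F = τ/R = 5.223/0.655 = 7.973 N.

F ≈ 7.97 N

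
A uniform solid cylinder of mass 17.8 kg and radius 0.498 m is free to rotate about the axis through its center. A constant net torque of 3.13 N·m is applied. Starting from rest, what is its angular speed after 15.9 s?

ω ≈ 22.5 rad/s

I = ½MR² = (1/2)(17.8)(0.498)² = 2.207 kg·m².
α = τ/I = 3.13/2.207 = 1.418 rad/s².
ω = ω₀ + αt = 0 + (1.418)(15.9) = 22.55 rad/s.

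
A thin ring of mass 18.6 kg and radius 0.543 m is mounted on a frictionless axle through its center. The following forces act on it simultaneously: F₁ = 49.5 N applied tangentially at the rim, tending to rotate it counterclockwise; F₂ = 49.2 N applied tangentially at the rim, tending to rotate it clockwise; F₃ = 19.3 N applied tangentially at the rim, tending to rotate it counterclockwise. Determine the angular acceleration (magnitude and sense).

α ≈ 1.94 rad/s², counterclockwise

I = MR² = (18.6)(0.543)² = 5.484 kg·m².
Taking counterclockwise as positive: τ₁ = +(49.5)(0.543) = +26.88 N·m; τ₂ = −(49.2)(0.543) = −26.72 N·m; τ₃ = +(19.3)(0.543) = +10.48 N·m.
Net torque τ = 10.64 N·m.
α = τ/I = 10.64/5.484 = 1.941 rad/s².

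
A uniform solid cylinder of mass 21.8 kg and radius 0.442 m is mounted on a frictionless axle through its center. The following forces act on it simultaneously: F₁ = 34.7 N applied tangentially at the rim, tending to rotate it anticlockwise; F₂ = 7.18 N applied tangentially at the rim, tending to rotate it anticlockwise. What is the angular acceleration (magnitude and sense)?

α ≈ 8.69 rad/s², anticlockwise

I = ½MR² = (1/2)(21.8)(0.442)² = 2.129 kg·m².
Taking anticlockwise as positive: τ₁ = +(34.7)(0.442) = +15.34 N·m; τ₂ = +(7.18)(0.442) = +3.174 N·m.
Net torque τ = 18.51 N·m.
α = τ/I = 18.51/2.129 = 8.693 rad/s².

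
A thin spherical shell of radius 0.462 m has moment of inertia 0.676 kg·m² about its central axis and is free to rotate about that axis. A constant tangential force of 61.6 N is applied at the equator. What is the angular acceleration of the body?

α ≈ 42.1 rad/s²

τ = F R = (61.6)(0.462) = 28.46 N·m.
From τ = Iα: α = 28.46/0.6760 = 42.10 rad/s².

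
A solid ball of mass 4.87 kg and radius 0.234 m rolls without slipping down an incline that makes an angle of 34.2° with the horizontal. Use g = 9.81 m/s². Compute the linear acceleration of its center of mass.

a ≈ 3.94 m/s²

Translation along the incline: Mg sinθ − f = Ma.
Rotation about the center: fR = Iα with I = (2/5)MR². No-slip gives a = αR, so f = (I/R²)a = (2/5)M a.
Substituting: Mg sinθ = (1 + 0.4000)Ma, so a = g sinθ/(1 + 0.4000) = (9.81) sin 34.2° / 1.400 = 3.939 m/s².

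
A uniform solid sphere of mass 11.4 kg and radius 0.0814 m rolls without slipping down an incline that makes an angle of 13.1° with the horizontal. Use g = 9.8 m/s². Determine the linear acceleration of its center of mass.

a ≈ 1.59 m/s²

Translation along the incline: Mg sinθ − f = Ma.
Rotation about the center: fR = Iα with I = (2/5)MR². No-slip gives a = αR, so f = (I/R²)a = (2/5)M a.
Substituting: Mg sinθ = (1 + 0.4000)Ma, so a = g sinθ/(1 + 0.4000) = (9.8) sin 13.1° / 1.400 = 1.587 m/s².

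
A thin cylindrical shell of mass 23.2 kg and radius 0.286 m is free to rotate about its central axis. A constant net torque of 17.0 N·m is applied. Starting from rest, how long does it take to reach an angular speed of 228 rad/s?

I = MR² = (23.2)(0.286)² = 1.898 kg·m².
α = τ/I = 17.0/1.898 = 8.958 rad/s².
ω = αt ⇒ t = ω/α = 228/8.958 = 25.45 s.

t ≈ 25.5 s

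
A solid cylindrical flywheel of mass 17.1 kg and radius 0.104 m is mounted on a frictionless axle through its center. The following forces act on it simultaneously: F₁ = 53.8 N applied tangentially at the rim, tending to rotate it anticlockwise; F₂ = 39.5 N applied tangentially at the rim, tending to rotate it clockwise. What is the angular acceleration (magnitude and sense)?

α ≈ 16.1 rad/s², anticlockwise

I = ½MR² = (1/2)(17.1)(0.104)² = 0.09248 kg·m².
Taking anticlockwise as positive: τ₁ = +(53.8)(0.104) = +5.595 N·m; τ₂ = −(39.5)(0.104) = −4.108 N·m.
Net torque τ = 1.487 N·m.
α = τ/I = 1.487/0.09248 = 16.08 rad/s².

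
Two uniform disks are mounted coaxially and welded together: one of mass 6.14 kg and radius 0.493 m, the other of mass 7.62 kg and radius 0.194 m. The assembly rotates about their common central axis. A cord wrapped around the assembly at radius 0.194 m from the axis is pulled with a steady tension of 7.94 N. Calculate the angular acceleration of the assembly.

α ≈ 1.73 rad/s²

I = ½M₁R₁² + ½M₂R₂² = ½(6.14)(0.493)² + ½(7.62)(0.194)² = 0.8896 kg·m².
τ = F r = (7.94)(0.194) = 1.540 N·m.
α = τ/I = 1.540/0.8896 = 1.732 rad/s².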